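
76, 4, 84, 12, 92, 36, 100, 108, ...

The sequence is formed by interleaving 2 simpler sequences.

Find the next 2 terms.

Taking every 2nd term gives 2 separate tracks.
Track A: 76, 84, 92, 100 (adding 8 each time).
Track B: 4, 12, 36, 108 (a geometric progression (common ratio 3)).
The 9th slot belongs to track A; its 5th term is 108.
The 10th slot belongs to track B; its 5th term is 324.

108, 324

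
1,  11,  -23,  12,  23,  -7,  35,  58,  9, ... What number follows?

93

Positions follow the repeating pattern AAB; grouping by letter gives 2 tracks.
Track A: 1, 11, 12, 23, 35, 58. A Fibonacci-like recurrence a_n = a_{n-1} + a_{n-2}.
Track B: -23, -7, 9. Adding 16 each time.
Term 10 comes from track A (its 7th entry): 93.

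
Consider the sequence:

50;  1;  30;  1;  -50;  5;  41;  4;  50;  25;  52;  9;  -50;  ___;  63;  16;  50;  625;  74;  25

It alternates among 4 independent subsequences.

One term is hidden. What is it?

Split by position mod 4 into 4 tracks.
Track A: 50, -50, 50, -50, 50. Alternating ±50.
Track B: 1, 5, 25, ?, 625. Powers 5^0, 5^1, 5^2, ….
Track C: 30, 41, 52, 63, 74. Linear: a_n = 19 + 11·n.
Track D: 1, 4, 9, 16, 25. The squares 1², 2², 3², ….
The gap is track B's term 4; the rule gives 125.

125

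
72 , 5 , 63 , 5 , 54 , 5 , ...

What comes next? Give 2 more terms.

45, 5

Odd-indexed and even-indexed terms follow separate rules.
Track A: 72, 63, 54. Arithmetic, step −9.
Track B: 5, 5, 5. The constant sequence 5.
Position 7 → track A, term 4 = 45.
Term 8 comes from track B (its 4th entry): 5.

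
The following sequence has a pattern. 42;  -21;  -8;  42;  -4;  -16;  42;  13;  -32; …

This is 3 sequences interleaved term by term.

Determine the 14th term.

47

The terms cycle through 3 interleaved subsequences.
Stream A: 42, 42, 42 (always 42).
Stream B: -21, -4, 13 (arithmetic with common difference +17).
Stream C: -8, -16, -32 (geometric, ×2 each step).
Position 14 → stream B, term 5 = 47.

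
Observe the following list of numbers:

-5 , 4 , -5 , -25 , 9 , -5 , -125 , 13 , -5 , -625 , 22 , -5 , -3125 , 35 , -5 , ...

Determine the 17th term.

Read the sequence 3 terms at a time; column i is its own pattern.
Subsequence A: -5, -25, -125, -625, -3125 — geometric with ratio 5.
Subsequence B: 4, 9, 13, 22, 35 — Fibonacci-style (each term is the sum of the two before it).
Subsequence C: -5, -5, -5, -5, -5 — constant -5.
Term 17 comes from subsequence B (its 6th entry): 57.

57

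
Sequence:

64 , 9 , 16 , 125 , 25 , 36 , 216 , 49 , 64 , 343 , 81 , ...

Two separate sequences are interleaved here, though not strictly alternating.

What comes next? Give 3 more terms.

100, 512, 121

Reading positions in blocks of 3 reveals the pattern ABB — 2 tracks woven together.
Track A is 64, 125, 216, 343, which is the cubes 4³, 5³, 6³, ….
Track B is 9, 16, 25, 36, 49, 64, 81, which is consecutive squares n² from n = 3.
Position 12 → track B, term 8 = 100.
Position 13 falls in track A as its term 5, giving 512.
The 14th slot belongs to track B; its 9th term is 121.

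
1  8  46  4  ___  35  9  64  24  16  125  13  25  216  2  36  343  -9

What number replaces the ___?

27

Taking every 3rd term gives 3 separate tracks.
Stream A = 1, 4, 9, 16, 25, 36: perfect squares starting at 1².
Stream B = 8, ?, 64, 125, 216, 343: consecutive cubes n³ from n = 2.
Stream C = 46, 35, 24, 13, 2, -9: subtracting 11 each time.
So the missing entry in stream B is 27.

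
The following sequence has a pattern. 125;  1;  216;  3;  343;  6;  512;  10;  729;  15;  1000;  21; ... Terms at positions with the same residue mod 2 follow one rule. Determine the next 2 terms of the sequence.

1331, 28

Odd-indexed and even-indexed terms follow separate rules.
Track A: 125, 216, 343, 512, 729, 1000. The cubes 5³, 6³, 7³, ….
Track B: 1, 3, 6, 10, 15, 21. The triangular numbers T_1, T_2, ….
Term 13 comes from track A (its 7th entry): 1331.
Term 14 comes from track B (its 7th entry): 28.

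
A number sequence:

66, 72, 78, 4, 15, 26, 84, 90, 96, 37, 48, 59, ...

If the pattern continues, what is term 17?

81

Positions follow the repeating pattern AAABBB; grouping by letter gives 2 tracks.
Subsequence A = 66, 72, 78, 84, 90, 96: linear: a_n = 60 + 6·n.
Subsequence B = 4, 15, 26, 37, 48, 59: adding 11 each time.
Position 17 → subsequence B, term 8 = 81.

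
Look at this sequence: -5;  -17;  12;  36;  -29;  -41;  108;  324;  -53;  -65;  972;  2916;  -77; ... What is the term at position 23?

708588

Reading positions in blocks of 4 reveals the pattern AABB — 2 tracks woven together.
Stream A = -5, -17, -29, -41, -53, -65, -77: arithmetic with common difference −12.
Stream B = 12, 36, 108, 324, 972, 2916: geometric with ratio 3.
Term 23 comes from stream B (its 11th entry): 708588.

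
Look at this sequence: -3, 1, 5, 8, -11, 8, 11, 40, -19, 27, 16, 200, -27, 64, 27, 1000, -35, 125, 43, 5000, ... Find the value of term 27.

The terms cycle through 4 interleaved subsequences.
Track A is -3, -11, -19, -27, -35, which is subtracting 8 each time.
Track B is 1, 8, 27, 64, 125, which is perfect cubes starting at 1³.
Track C is 5, 11, 16, 27, 43, which is each term equals the sum of the previous two.
Track D is 8, 40, 200, 1000, 5000, which is geometric with ratio 5.
Position 27 falls in track C as its term 7, giving 113.

113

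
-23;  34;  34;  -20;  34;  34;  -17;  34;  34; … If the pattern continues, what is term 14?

Positions follow the repeating pattern ABB; grouping by letter gives 2 tracks.
Stream A: -23, -20, -17 (linear: a_n = -26 + 3·n).
Stream B: 34, 34, 34, 34, 34, 34 (the constant sequence 34).
Position 14 → stream B, term 9 = 34.

34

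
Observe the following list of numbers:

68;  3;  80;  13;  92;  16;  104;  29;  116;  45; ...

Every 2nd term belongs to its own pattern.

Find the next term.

128

Split by position mod 2 into 2 tracks.
Subsequence A: 68, 80, 92, 104, 116 (arithmetic with common difference +12).
Subsequence B: 3, 13, 16, 29, 45 (a Fibonacci-like recurrence a_n = a_{n-1} + a_{n-2}).
Position 11 → subsequence A, term 6 = 128.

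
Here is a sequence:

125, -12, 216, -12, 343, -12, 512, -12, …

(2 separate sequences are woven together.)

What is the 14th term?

Split by position mod 2 into 2 tracks.
Stream A: 125, 216, 343, 512. Consecutive cubes n³ from n = 5.
Stream B: -12, -12, -12, -12. The constant sequence -12.
The 14th slot belongs to stream B; its 7th term is -12.

-12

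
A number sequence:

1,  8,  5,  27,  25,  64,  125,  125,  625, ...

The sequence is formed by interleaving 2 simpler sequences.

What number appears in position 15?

78125

Split by position mod 2 into 2 tracks.
Track A is 1, 5, 25, 125, 625, which is powers 5^0, 5^1, 5^2, ….
Track B is 8, 27, 64, 125, which is perfect cubes starting at 2³.
Position 15 falls in track A as its term 8, giving 78125.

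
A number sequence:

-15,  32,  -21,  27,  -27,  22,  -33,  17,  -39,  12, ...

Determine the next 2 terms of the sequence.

Odd-indexed and even-indexed terms follow separate rules.
Subsequence A: -15, -21, -27, -33, -39 (subtracting 6 each time).
Subsequence B: 32, 27, 22, 17, 12 (arithmetic with common difference −5).
Position 11 falls in subsequence A as its term 6, giving -45.
Position 12 falls in subsequence B as its term 6, giving 7.

-45, 7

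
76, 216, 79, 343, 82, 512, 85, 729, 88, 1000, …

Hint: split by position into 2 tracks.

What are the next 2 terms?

Positions 1, 3, 5, … form one subsequence and positions 2, 4, 6, … form another.
Subsequence A: 76, 79, 82, 85, 88 (arithmetic, step +3).
Subsequence B: 216, 343, 512, 729, 1000 (perfect cubes starting at 6³).
Term 11 comes from subsequence A (its 6th entry): 91.
Term 12 comes from subsequence B (its 6th entry): 1331.

91, 1331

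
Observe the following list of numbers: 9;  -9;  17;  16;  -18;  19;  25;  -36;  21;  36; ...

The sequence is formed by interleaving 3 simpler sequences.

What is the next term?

Taking every 3rd term gives 3 separate tracks.
Track A is 9, 16, 25, 36, which is perfect squares starting at 3².
Track B is -9, -18, -36, which is a geometric progression (common ratio 2).
Track C is 17, 19, 21, which is arithmetic, step +2.
Position 11 falls in track B as its term 4, giving -72.

-72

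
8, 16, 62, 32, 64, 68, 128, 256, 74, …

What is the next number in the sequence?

The slot pattern repeats as AAB (period 3), so there are 2 interleaved tracks.
Subsequence A: 8, 16, 32, 64, 128, 256. Powers of 2.
Subsequence B: 62, 68, 74. Linear: a_n = 56 + 6·n.
Position 10 falls in subsequence A as its term 7, giving 512.

512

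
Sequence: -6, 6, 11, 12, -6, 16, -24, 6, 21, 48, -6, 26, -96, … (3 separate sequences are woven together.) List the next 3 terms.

The terms cycle through 3 interleaved subsequences.
Track A: -6, 12, -24, 48, -96 (a geometric progression (common ratio -2)).
Track B: 6, -6, 6, -6 (alternating ±6).
Track C: 11, 16, 21, 26 (linear: a_n = 6 + 5·n).
The 14th slot belongs to track B; its 5th term is 6.
The 15th slot belongs to track C; its 5th term is 31.
Term 16 comes from track A (its 6th entry): 192.

6, 31, 192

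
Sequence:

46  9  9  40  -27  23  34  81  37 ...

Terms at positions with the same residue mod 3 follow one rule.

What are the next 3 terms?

28, -243, 51

Read the sequence 3 terms at a time; column i is its own pattern.
Stream A: 46, 40, 34. Subtracting 6 each time.
Stream B: 9, -27, 81. Multiplying by -3 each time.
Stream C: 9, 23, 37. Adding 14 each time.
Position 10 → stream A, term 4 = 28.
Position 11 falls in stream B as its term 4, giving -243.
Term 12 comes from stream C (its 4th entry): 51.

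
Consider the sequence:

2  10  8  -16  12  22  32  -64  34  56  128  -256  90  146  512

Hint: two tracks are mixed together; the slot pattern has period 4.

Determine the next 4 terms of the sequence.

Reading positions in blocks of 4 reveals the pattern AABB — 2 tracks woven together.
Track A is 2, 10, 12, 22, 34, 56, 90, 146, which is Fibonacci-style (each term is the sum of the two before it).
Track B is 8, -16, 32, -64, 128, -256, 512, which is geometric with ratio -2.
The 16th slot belongs to track B; its 8th term is -1024.
The 17th slot belongs to track A; its 9th term is 236.
Term 18 comes from track A (its 10th entry): 382.
Position 19 → track B, term 9 = 2048.

-1024, 236, 382, 2048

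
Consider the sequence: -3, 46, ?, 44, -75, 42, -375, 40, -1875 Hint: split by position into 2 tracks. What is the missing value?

The terms cycle through 2 interleaved subsequences.
Track A: -3, ?, -75, -375, -1875 — multiplying by 5 each time.
Track B: 46, 44, 42, 40 — subtracting 2 each time.
Track A's pattern makes the blank -15.

-15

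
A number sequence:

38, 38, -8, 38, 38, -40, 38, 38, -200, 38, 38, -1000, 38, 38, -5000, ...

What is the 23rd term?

The slot pattern repeats as AAB (period 3), so there are 2 interleaved tracks.
Subsequence A: 38, 38, 38, 38, 38, 38, 38, 38, 38, 38 — constant 38.
Subsequence B: -8, -40, -200, -1000, -5000 — geometric with ratio 5.
Term 23 comes from subsequence A (its 16th entry): 38.

38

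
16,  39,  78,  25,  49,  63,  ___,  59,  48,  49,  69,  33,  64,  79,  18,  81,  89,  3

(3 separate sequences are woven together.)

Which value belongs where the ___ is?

36

Read the sequence 3 terms at a time; column i is its own pattern.
Subsequence A: 16, 25, ?, 49, 64, 81 (perfect squares starting at 4²).
Subsequence B: 39, 49, 59, 69, 79, 89 (arithmetic, step +10).
Subsequence C: 78, 63, 48, 33, 18, 3 (arithmetic, step −15).
So the missing entry in subsequence A is 36.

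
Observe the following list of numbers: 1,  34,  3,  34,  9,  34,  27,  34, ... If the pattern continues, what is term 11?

Positions 1, 3, 5, … form one subsequence and positions 2, 4, 6, … form another.
Track A: 1, 3, 9, 27 — powers of 3.
Track B: 34, 34, 34, 34 — constant 34.
Position 11 falls in track A as its term 6, giving 243.

243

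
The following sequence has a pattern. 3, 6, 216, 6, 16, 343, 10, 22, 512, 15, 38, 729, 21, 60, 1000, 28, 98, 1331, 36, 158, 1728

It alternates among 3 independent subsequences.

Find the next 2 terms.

45, 256

Taking every 3rd term gives 3 separate tracks.
Track A is 3, 6, 10, 15, 21, 28, 36, which is triangular numbers n(n+1)/2 for n = 2, 3, ….
Track B is 6, 16, 22, 38, 60, 98, 158, which is each term equals the sum of the previous two.
Track C is 216, 343, 512, 729, 1000, 1331, 1728, which is perfect cubes starting at 6³.
The 22nd slot belongs to track A; its 8th term is 45.
Term 23 comes from track B (its 8th entry): 256.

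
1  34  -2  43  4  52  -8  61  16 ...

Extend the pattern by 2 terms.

70, -32

Taking every 2nd term gives 2 separate tracks.
Stream A = 1, -2, 4, -8, 16: geometric with ratio -2.
Stream B = 34, 43, 52, 61: linear: a_n = 25 + 9·n.
The 10th slot belongs to stream B; its 5th term is 70.
Position 11 falls in stream A as its term 6, giving -32.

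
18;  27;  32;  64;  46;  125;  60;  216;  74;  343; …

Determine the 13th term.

Odd-indexed and even-indexed terms follow separate rules.
Stream A: 18, 32, 46, 60, 74. Arithmetic, step +14.
Stream B: 27, 64, 125, 216, 343. Perfect cubes starting at 3³.
Term 13 comes from stream A (its 7th entry): 102.

102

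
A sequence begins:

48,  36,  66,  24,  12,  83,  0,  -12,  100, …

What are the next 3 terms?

-24, -36, 117

The slot pattern repeats as AAB (period 3), so there are 2 interleaved tracks.
Stream A is 48, 36, 24, 12, 0, -12, which is linear: a_n = 60 − 12·n.
Stream B is 66, 83, 100, which is linear: a_n = 49 + 17·n.
Position 10 falls in stream A as its term 7, giving -24.
The 11th slot belongs to stream A; its 8th term is -36.
The 12th slot belongs to stream B; its 4th term is 117.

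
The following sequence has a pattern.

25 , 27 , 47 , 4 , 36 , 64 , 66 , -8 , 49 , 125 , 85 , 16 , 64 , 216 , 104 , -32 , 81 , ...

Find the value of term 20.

Split by position mod 4 into 4 tracks.
Track A = 25, 36, 49, 64, 81: perfect squares starting at 5².
Track B = 27, 64, 125, 216: consecutive cubes n³ from n = 3.
Track C = 47, 66, 85, 104: arithmetic, step +19.
Track D = 4, -8, 16, -32: geometric with ratio -2.
Position 20 → track D, term 5 = 64.

64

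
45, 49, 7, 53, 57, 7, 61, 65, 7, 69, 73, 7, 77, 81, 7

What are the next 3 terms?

The slot pattern repeats as AAB (period 3), so there are 2 interleaved tracks.
Track A: 45, 49, 53, 57, 61, 65, 69, 73, 77, 81 — arithmetic with common difference +4.
Track B: 7, 7, 7, 7, 7 — constant 7.
Term 16 comes from track A (its 11th entry): 85.
Term 17 comes from track A (its 12th entry): 89.
Term 18 comes from track B (its 6th entry): 7.

85, 89, 7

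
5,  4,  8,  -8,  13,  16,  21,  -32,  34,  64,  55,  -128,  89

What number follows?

Taking every 2nd term gives 2 separate tracks.
Subsequence A = 5, 8, 13, 21, 34, 55, 89: each term equals the sum of the previous two.
Subsequence B = 4, -8, 16, -32, 64, -128: geometric, ×-2 each step.
Position 14 falls in subsequence B as its term 7, giving 256.

256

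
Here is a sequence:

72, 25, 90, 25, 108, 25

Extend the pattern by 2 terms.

Positions 1, 3, 5, … form one subsequence and positions 2, 4, 6, … form another.
Track A is 72, 90, 108, which is adding 18 each time.
Track B is 25, 25, 25, which is constant 25.
Term 7 comes from track A (its 4th entry): 126.
Position 8 falls in track B as its term 4, giving 25.

126, 25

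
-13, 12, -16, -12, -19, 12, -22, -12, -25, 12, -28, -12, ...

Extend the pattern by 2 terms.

Taking every 2nd term gives 2 separate tracks.
Stream A = -13, -16, -19, -22, -25, -28: linear: a_n = -10 − 3·n.
Stream B = 12, -12, 12, -12, 12, -12: oscillating between 12 and -12.
Term 13 comes from stream A (its 7th entry): -31.
Position 14 falls in stream B as its term 7, giving 12.

-31, 12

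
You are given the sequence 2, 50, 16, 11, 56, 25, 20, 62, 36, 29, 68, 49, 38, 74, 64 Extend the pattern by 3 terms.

47, 80, 81

The terms cycle through 3 interleaved subsequences.
Track A: 2, 11, 20, 29, 38. Linear: a_n = -7 + 9·n.
Track B: 50, 56, 62, 68, 74. Adding 6 each time.
Track C: 16, 25, 36, 49, 64. Consecutive squares n² from n = 4.
The 16th slot belongs to track A; its 6th term is 47.
Term 17 comes from track B (its 6th entry): 80.
Position 18 falls in track C as its term 6, giving 81.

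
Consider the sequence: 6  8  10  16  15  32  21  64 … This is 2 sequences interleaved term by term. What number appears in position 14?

Split by position mod 2 into 2 tracks.
Stream A: 6, 10, 15, 21 (the triangular numbers T_3, T_4, …).
Stream B: 8, 16, 32, 64 (geometric with ratio 2).
Position 14 → stream B, term 7 = 512.

512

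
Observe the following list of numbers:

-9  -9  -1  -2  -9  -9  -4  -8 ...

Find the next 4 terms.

Positions follow the repeating pattern AABB; grouping by letter gives 2 tracks.
Stream A: -9, -9, -9, -9 (constant -9).
Stream B: -1, -2, -4, -8 (multiplying by 2 each time).
Term 9 comes from stream A (its 5th entry): -9.
Position 10 → stream A, term 6 = -9.
Position 11 → stream B, term 5 = -16.
Position 12 → stream B, term 6 = -32.

-9, -9, -16, -32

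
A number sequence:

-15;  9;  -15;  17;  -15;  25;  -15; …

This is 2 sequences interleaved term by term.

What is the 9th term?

Odd-indexed and even-indexed terms follow separate rules.
Subsequence A: -15, -15, -15, -15 (always -15).
Subsequence B: 9, 17, 25 (arithmetic with common difference +8).
Term 9 comes from subsequence A (its 5th entry): -15.

-15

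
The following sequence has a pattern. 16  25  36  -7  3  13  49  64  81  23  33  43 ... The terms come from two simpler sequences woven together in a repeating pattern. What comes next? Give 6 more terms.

Positions follow the repeating pattern AAABBB; grouping by letter gives 2 tracks.
Track A is 16, 25, 36, 49, 64, 81, which is consecutive squares n² from n = 4.
Track B is -7, 3, 13, 23, 33, 43, which is adding 10 each time.
Position 13 falls in track A as its term 7, giving 100.
The 14th slot belongs to track A; its 8th term is 121.
The 15th slot belongs to track A; its 9th term is 144.
Position 16 → track B, term 7 = 53.
Term 17 comes from track B (its 8th entry): 63.
Term 18 comes from track B (its 9th entry): 73.

100, 121, 144, 53, 63, 73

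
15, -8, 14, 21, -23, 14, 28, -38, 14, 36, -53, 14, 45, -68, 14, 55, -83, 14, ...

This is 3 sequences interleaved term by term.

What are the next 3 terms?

66, -98, 14

The terms cycle through 3 interleaved subsequences.
Stream A = 15, 21, 28, 36, 45, 55: triangular numbers n(n+1)/2 for n = 5, 6, ….
Stream B = -8, -23, -38, -53, -68, -83: subtracting 15 each time.
Stream C = 14, 14, 14, 14, 14, 14: constant 14.
Position 19 falls in stream A as its term 7, giving 66.
Term 20 comes from stream B (its 7th entry): -98.
Position 21 → stream C, term 7 = 14.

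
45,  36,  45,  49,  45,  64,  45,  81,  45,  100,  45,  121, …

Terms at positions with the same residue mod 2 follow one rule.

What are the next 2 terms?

45, 144

Taking every 2nd term gives 2 separate tracks.
Track A: 45, 45, 45, 45, 45, 45. Constant 45.
Track B: 36, 49, 64, 81, 100, 121. Perfect squares starting at 6².
Position 13 → track A, term 7 = 45.
Position 14 → track B, term 7 = 144.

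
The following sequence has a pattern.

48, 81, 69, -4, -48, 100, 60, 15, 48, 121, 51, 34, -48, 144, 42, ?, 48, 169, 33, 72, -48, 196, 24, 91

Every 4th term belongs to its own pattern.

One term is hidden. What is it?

Taking every 4th term gives 4 separate tracks.
Track A is 48, -48, 48, -48, 48, -48, which is alternating ±48.
Track B is 81, 100, 121, 144, 169, 196, which is perfect squares starting at 9².
Track C is 69, 60, 51, 42, 33, 24, which is arithmetic, step −9.
Track D is -4, 15, 34, ?, 72, 91, which is linear: a_n = -23 + 19·n.
Filling track D at index 4 by its rule yields 53.

53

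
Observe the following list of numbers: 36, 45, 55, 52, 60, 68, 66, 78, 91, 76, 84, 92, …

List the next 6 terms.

Positions follow the repeating pattern AAABBB; grouping by letter gives 2 tracks.
Track A = 36, 45, 55, 66, 78, 91: the triangular numbers T_8, T_9, ….
Track B = 52, 60, 68, 76, 84, 92: adding 8 each time.
The 13th slot belongs to track A; its 7th term is 105.
Position 14 → track A, term 8 = 120.
Position 15 falls in track A as its term 9, giving 136.
Position 16 falls in track B as its term 7, giving 100.
Position 17 → track B, term 8 = 108.
Position 18 → track B, term 9 = 116.

105, 120, 136, 100, 108, 116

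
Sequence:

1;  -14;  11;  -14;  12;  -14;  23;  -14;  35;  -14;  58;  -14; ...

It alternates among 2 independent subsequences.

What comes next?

93

The terms cycle through 2 interleaved subsequences.
Subsequence A: 1, 11, 12, 23, 35, 58 (a Fibonacci-like recurrence a_n = a_{n-1} + a_{n-2}).
Subsequence B: -14, -14, -14, -14, -14, -14 (the constant sequence -14).
Position 13 → subsequence A, term 7 = 93.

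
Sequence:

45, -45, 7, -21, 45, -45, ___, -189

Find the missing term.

The slot pattern repeats as AABB (period 4), so there are 2 interleaved tracks.
Subsequence A: 45, -45, 45, -45 — oscillating between 45 and -45.
Subsequence B: 7, -21, ?, -189 — a geometric progression (common ratio -3).
Filling subsequence B at index 3 by its rule yields 63.

63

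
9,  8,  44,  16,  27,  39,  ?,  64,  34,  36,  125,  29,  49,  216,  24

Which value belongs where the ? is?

Read the sequence 3 terms at a time; column i is its own pattern.
Stream A: 9, 16, ?, 36, 49. Consecutive squares n² from n = 3.
Stream B: 8, 27, 64, 125, 216. Perfect cubes starting at 2³.
Stream C: 44, 39, 34, 29, 24. Arithmetic with common difference −5.
So the missing entry in stream A is 25.

25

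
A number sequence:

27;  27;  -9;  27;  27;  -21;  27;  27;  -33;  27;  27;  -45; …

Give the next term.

The slot pattern repeats as AAB (period 3), so there are 2 interleaved tracks.
Track A = 27, 27, 27, 27, 27, 27, 27, 27: constant 27.
Track B = -9, -21, -33, -45: arithmetic with common difference −12.
The 13th slot belongs to track A; its 9th term is 27.

27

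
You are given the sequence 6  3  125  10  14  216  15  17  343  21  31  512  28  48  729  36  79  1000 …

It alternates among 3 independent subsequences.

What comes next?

45

Split by position mod 3: positions 1, 4, 7, … form one track, and each other residue class forms its own.
Stream A = 6, 10, 15, 21, 28, 36: triangular numbers n(n+1)/2 for n = 3, 4, ….
Stream B = 3, 14, 17, 31, 48, 79: a Fibonacci-like recurrence a_n = a_{n-1} + a_{n-2}.
Stream C = 125, 216, 343, 512, 729, 1000: perfect cubes starting at 5³.
Position 19 → stream A, term 7 = 45.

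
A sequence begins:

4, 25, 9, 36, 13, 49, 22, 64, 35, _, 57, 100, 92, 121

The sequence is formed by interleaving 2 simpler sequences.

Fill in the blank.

81

Taking every 2nd term gives 2 separate tracks.
Track A = 4, 9, 13, 22, 35, 57, 92: a Fibonacci-like recurrence a_n = a_{n-1} + a_{n-2}.
Track B = 25, 36, 49, 64, ?, 100, 121: the squares 5², 6², 7², ….
So the missing entry in track B is 81.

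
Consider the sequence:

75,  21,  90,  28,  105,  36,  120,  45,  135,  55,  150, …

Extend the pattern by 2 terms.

66, 165

The terms cycle through 2 interleaved subsequences.
Track A: 75, 90, 105, 120, 135, 150. Arithmetic, step +15.
Track B: 21, 28, 36, 45, 55. Triangular numbers n(n+1)/2 for n = 6, 7, ….
Position 12 falls in track B as its term 6, giving 66.
Term 13 comes from track A (its 7th entry): 165.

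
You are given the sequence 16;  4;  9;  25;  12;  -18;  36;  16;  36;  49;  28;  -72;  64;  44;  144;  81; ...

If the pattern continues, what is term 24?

Split by position mod 3 into 3 tracks.
Subsequence A: 16, 25, 36, 49, 64, 81 — the squares 4², 5², 6², ….
Subsequence B: 4, 12, 16, 28, 44 — a Fibonacci-like recurrence a_n = a_{n-1} + a_{n-2}.
Subsequence C: 9, -18, 36, -72, 144 — a geometric progression (common ratio -2).
The 24th slot belongs to subsequence C; its 8th term is -1152.

-1152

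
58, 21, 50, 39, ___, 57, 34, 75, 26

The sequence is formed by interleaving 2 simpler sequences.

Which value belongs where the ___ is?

42

Positions 1, 3, 5, … form one subsequence and positions 2, 4, 6, … form another.
Track A: 58, 50, ?, 34, 26. Arithmetic, step −8.
Track B: 21, 39, 57, 75. Arithmetic with common difference +18.
So the missing entry in track A is 42.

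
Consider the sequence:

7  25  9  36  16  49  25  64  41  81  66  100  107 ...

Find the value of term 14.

121

The terms cycle through 2 interleaved subsequences.
Track A: 7, 9, 16, 25, 41, 66, 107 — each term equals the sum of the previous two.
Track B: 25, 36, 49, 64, 81, 100 — perfect squares starting at 5².
Position 14 falls in track B as its term 7, giving 121.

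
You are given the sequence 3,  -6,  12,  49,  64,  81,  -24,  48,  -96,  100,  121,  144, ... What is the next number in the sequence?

192

Reading positions in blocks of 6 reveals the pattern AAABBB — 2 tracks woven together.
Subsequence A is 3, -6, 12, -24, 48, -96, which is geometric, ×-2 each step.
Subsequence B is 49, 64, 81, 100, 121, 144, which is the squares 7², 8², 9², ….
The 13th slot belongs to subsequence A; its 7th term is 192.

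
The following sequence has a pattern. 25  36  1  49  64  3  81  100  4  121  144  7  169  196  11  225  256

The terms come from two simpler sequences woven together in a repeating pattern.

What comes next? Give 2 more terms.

18, 289

Reading positions in blocks of 3 reveals the pattern AAB — 2 tracks woven together.
Track A: 25, 36, 49, 64, 81, 100, 121, 144, 169, 196, 225, 256 — the squares 5², 6², 7², ….
Track B: 1, 3, 4, 7, 11 — each term equals the sum of the previous two.
Term 18 comes from track B (its 6th entry): 18.
Position 19 → track A, term 13 = 289.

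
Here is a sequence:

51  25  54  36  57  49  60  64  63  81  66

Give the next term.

Taking every 2nd term gives 2 separate tracks.
Track A: 51, 54, 57, 60, 63, 66 (arithmetic, step +3).
Track B: 25, 36, 49, 64, 81 (perfect squares starting at 5²).
Term 12 comes from track B (its 6th entry): 100.

100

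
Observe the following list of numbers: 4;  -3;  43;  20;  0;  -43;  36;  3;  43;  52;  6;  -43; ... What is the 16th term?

84

Split by position mod 3 into 3 tracks.
Track A is 4, 20, 36, 52, which is adding 16 each time.
Track B is -3, 0, 3, 6, which is linear: a_n = -6 + 3·n.
Track C is 43, -43, 43, -43, which is oscillating between 43 and -43.
The 16th slot belongs to track A; its 6th term is 84.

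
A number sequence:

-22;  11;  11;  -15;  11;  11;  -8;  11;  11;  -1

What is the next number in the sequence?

11

The slot pattern repeats as ABB (period 3), so there are 2 interleaved tracks.
Subsequence A = -22, -15, -8, -1: arithmetic, step +7.
Subsequence B = 11, 11, 11, 11, 11, 11: constant 11.
Position 11 falls in subsequence B as its term 7, giving 11.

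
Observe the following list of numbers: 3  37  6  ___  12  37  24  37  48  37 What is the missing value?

Taking every 2nd term gives 2 separate tracks.
Track A: 3, 6, 12, 24, 48 (geometric, ×2 each step).
Track B: 37, ?, 37, 37, 37 (constant 37).
So the missing entry in track B is 37.

37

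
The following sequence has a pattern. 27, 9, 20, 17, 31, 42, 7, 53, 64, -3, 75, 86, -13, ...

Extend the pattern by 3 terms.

The slot pattern repeats as ABB (period 3), so there are 2 interleaved tracks.
Subsequence A: 27, 17, 7, -3, -13 — arithmetic, step −10.
Subsequence B: 9, 20, 31, 42, 53, 64, 75, 86 — arithmetic, step +11.
Term 14 comes from subsequence B (its 9th entry): 97.
Position 15 → subsequence B, term 10 = 108.
The 16th slot belongs to subsequence A; its 6th term is -23.

97, 108, -23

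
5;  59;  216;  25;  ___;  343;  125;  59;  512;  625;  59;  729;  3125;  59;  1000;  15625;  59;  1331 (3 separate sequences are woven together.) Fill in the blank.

59

Read the sequence 3 terms at a time; column i is its own pattern.
Subsequence A: 5, 25, 125, 625, 3125, 15625 — powers of 5.
Subsequence B: 59, ?, 59, 59, 59, 59 — always 59.
Subsequence C: 216, 343, 512, 729, 1000, 1331 — the cubes 6³, 7³, 8³, ….
The gap is subsequence B's term 2; the rule gives 59.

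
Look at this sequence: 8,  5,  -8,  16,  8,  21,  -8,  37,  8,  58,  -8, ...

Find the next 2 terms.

95, 8

Odd-indexed and even-indexed terms follow separate rules.
Track A is 8, -8, 8, -8, 8, -8, which is the oscillation 8·(−1)^(n+1).
Track B is 5, 16, 21, 37, 58, which is Fibonacci-style (each term is the sum of the two before it).
The 12th slot belongs to track B; its 6th term is 95.
Term 13 comes from track A (its 7th entry): 8.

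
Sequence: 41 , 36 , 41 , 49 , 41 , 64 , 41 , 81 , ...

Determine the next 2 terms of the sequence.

Taking every 2nd term gives 2 separate tracks.
Stream A: 41, 41, 41, 41 — always 41.
Stream B: 36, 49, 64, 81 — perfect squares starting at 6².
The 9th slot belongs to stream A; its 5th term is 41.
The 10th slot belongs to stream B; its 5th term is 100.

41, 100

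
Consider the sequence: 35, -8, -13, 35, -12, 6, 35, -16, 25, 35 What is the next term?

-20

Split by position mod 3: positions 1, 4, 7, … form one track, and each other residue class forms its own.
Subsequence A: 35, 35, 35, 35 — always 35.
Subsequence B: -8, -12, -16 — arithmetic with common difference −4.
Subsequence C: -13, 6, 25 — linear: a_n = -32 + 19·n.
Position 11 falls in subsequence B as its term 4, giving -20.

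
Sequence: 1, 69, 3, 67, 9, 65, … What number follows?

Split by position mod 2 into 2 tracks.
Subsequence A: 1, 3, 9 — powers of 3.
Subsequence B: 69, 67, 65 — arithmetic with common difference −2.
Position 7 → subsequence A, term 4 = 27.

27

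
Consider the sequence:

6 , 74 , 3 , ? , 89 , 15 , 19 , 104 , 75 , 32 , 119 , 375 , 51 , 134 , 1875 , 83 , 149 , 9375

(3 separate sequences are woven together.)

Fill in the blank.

Split by position mod 3 into 3 tracks.
Stream A is 6, ?, 19, 32, 51, 83, which is each term equals the sum of the previous two.
Stream B is 74, 89, 104, 119, 134, 149, which is arithmetic with common difference +15.
Stream C is 3, 15, 75, 375, 1875, 9375, which is a geometric progression (common ratio 5).
So the missing entry in stream A is 13.

13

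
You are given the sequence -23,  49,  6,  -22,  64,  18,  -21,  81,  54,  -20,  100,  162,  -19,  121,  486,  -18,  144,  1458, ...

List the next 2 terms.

-17, 169

Taking every 3rd term gives 3 separate tracks.
Track A: -23, -22, -21, -20, -19, -18 — linear: a_n = -24 + n.
Track B: 49, 64, 81, 100, 121, 144 — consecutive squares n² from n = 7.
Track C: 6, 18, 54, 162, 486, 1458 — geometric with ratio 3.
Position 19 falls in track A as its term 7, giving -17.
Term 20 comes from track B (its 7th entry): 169.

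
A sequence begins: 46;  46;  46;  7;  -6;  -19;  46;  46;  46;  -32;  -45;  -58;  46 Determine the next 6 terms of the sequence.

46, 46, -71, -84, -97, 46

The slot pattern repeats as AAABBB (period 6), so there are 2 interleaved tracks.
Track A: 46, 46, 46, 46, 46, 46, 46 — always 46.
Track B: 7, -6, -19, -32, -45, -58 — subtracting 13 each time.
Position 14 → track A, term 8 = 46.
The 15th slot belongs to track A; its 9th term is 46.
Position 16 falls in track B as its term 7, giving -71.
Term 17 comes from track B (its 8th entry): -84.
The 18th slot belongs to track B; its 9th term is -97.
Term 19 comes from track A (its 10th entry): 46.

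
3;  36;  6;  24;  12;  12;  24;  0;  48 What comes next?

-12

The terms cycle through 2 interleaved subsequences.
Track A: 3, 6, 12, 24, 48. A geometric progression (common ratio 2).
Track B: 36, 24, 12, 0. Linear: a_n = 48 − 12·n.
Position 10 falls in track B as its term 5, giving -12.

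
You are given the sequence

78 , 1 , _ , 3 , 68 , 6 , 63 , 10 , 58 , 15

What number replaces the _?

Positions 1, 3, 5, … form one subsequence and positions 2, 4, 6, … form another.
Track A: 78, ?, 68, 63, 58. Subtracting 5 each time.
Track B: 1, 3, 6, 10, 15. Triangular numbers starting at T_1.
So the missing entry in track A is 73.

73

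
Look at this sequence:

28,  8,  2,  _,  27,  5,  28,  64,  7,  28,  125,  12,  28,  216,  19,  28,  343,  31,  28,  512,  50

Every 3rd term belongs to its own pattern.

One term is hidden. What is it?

28

Split by position mod 3: positions 1, 4, 7, … form one track, and each other residue class forms its own.
Stream A: 28, ?, 28, 28, 28, 28, 28. The constant sequence 28.
Stream B: 8, 27, 64, 125, 216, 343, 512. The cubes 2³, 3³, 4³, ….
Stream C: 2, 5, 7, 12, 19, 31, 50. Fibonacci-style (each term is the sum of the two before it).
So the missing entry in stream A is 28.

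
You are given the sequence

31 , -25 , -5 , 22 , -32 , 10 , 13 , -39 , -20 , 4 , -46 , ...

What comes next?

Split by position mod 3 into 3 tracks.
Stream A is 31, 22, 13, 4, which is arithmetic with common difference −9.
Stream B is -25, -32, -39, -46, which is linear: a_n = -18 − 7·n.
Stream C is -5, 10, -20, which is multiplying by -2 each time.
Position 12 → stream C, term 4 = 40.

40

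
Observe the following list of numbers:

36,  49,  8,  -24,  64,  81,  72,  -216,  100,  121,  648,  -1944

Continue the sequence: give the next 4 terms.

144, 169, 5832, -17496

Positions follow the repeating pattern AABB; grouping by letter gives 2 tracks.
Track A is 36, 49, 64, 81, 100, 121, which is the squares 6², 7², 8², ….
Track B is 8, -24, 72, -216, 648, -1944, which is multiplying by -3 each time.
The 13th slot belongs to track A; its 7th term is 144.
Position 14 → track A, term 8 = 169.
The 15th slot belongs to track B; its 7th term is 5832.
Position 16 falls in track B as its term 8, giving -17496.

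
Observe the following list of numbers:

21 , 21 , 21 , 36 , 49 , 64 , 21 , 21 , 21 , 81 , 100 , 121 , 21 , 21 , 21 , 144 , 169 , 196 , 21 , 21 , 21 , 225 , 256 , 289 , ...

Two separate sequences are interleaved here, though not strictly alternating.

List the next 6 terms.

21, 21, 21, 324, 361, 400

The slot pattern repeats as AAABBB (period 6), so there are 2 interleaved tracks.
Track A: 21, 21, 21, 21, 21, 21, 21, 21, 21, 21, 21, 21 (the constant sequence 21).
Track B: 36, 49, 64, 81, 100, 121, 144, 169, 196, 225, 256, 289 (consecutive squares n² from n = 6).
The 25th slot belongs to track A; its 13th term is 21.
Position 26 → track A, term 14 = 21.
Term 27 comes from track A (its 15th entry): 21.
The 28th slot belongs to track B; its 13th term is 324.
Position 29 → track B, term 14 = 361.
Position 30 falls in track B as its term 15, giving 400.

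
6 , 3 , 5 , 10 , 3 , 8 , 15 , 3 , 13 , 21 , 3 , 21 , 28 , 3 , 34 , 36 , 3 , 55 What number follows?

Split by position mod 3: positions 1, 4, 7, … form one track, and each other residue class forms its own.
Track A is 6, 10, 15, 21, 28, 36, which is triangular numbers n(n+1)/2 for n = 3, 4, ….
Track B is 3, 3, 3, 3, 3, 3, which is constant 3.
Track C is 5, 8, 13, 21, 34, 55, which is a Fibonacci-like recurrence a_n = a_{n-1} + a_{n-2}.
Term 19 comes from track A (its 7th entry): 45.

45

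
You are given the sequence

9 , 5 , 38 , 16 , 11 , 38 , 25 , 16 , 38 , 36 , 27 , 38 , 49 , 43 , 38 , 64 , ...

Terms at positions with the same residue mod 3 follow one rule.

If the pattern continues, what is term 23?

183

Split by position mod 3 into 3 tracks.
Subsequence A: 9, 16, 25, 36, 49, 64 — the squares 3², 4², 5², ….
Subsequence B: 5, 11, 16, 27, 43 — a Fibonacci-like recurrence a_n = a_{n-1} + a_{n-2}.
Subsequence C: 38, 38, 38, 38, 38 — always 38.
Position 23 → subsequence B, term 8 = 183.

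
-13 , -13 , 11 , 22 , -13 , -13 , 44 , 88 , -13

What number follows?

Positions follow the repeating pattern AABB; grouping by letter gives 2 tracks.
Track A: -13, -13, -13, -13, -13 (always -13).
Track B: 11, 22, 44, 88 (multiplying by 2 each time).
Position 10 → track A, term 6 = -13.

-13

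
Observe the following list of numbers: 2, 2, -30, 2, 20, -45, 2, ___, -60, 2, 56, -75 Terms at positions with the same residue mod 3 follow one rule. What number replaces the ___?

38

Split by position mod 3 into 3 tracks.
Stream A: 2, 2, 2, 2. Constant 2.
Stream B: 2, 20, ?, 56. Adding 18 each time.
Stream C: -30, -45, -60, -75. Arithmetic with common difference −15.
So the missing entry in stream B is 38.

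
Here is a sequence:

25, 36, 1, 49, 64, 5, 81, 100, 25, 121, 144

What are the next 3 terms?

The slot pattern repeats as AAB (period 3), so there are 2 interleaved tracks.
Track A is 25, 36, 49, 64, 81, 100, 121, 144, which is the squares 5², 6², 7², ….
Track B is 1, 5, 25, which is successive powers of 5.
Position 12 → track B, term 4 = 125.
Term 13 comes from track A (its 9th entry): 169.
Position 14 falls in track A as its term 10, giving 196.

125, 169, 196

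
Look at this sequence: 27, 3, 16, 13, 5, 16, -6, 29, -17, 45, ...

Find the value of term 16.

193

The terms cycle through 2 interleaved subsequences.
Stream A: 27, 16, 5, -6, -17 — arithmetic with common difference −11.
Stream B: 3, 13, 16, 29, 45 — Fibonacci-style (each term is the sum of the two before it).
The 16th slot belongs to stream B; its 8th term is 193.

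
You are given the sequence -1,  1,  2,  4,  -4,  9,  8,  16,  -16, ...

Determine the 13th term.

Positions 1, 3, 5, … form one subsequence and positions 2, 4, 6, … form another.
Track A: -1, 2, -4, 8, -16 (multiplying by -2 each time).
Track B: 1, 4, 9, 16 (perfect squares starting at 1²).
Position 13 falls in track A as its term 7, giving -64.

-64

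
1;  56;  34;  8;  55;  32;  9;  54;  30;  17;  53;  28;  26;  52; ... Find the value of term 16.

43

Split by position mod 3 into 3 tracks.
Track A: 1, 8, 9, 17, 26. A Fibonacci-like recurrence a_n = a_{n-1} + a_{n-2}.
Track B: 56, 55, 54, 53, 52. Arithmetic with common difference −1.
Track C: 34, 32, 30, 28. Linear: a_n = 36 − 2·n.
Position 16 → track A, term 6 = 43.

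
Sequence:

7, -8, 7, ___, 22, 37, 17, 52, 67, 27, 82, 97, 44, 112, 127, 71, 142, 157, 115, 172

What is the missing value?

10

Positions follow the repeating pattern ABB; grouping by letter gives 2 tracks.
Track A: 7, ?, 17, 27, 44, 71, 115. A Fibonacci-like recurrence a_n = a_{n-1} + a_{n-2}.
Track B: -8, 7, 22, 37, 52, 67, 82, 97, 112, 127, 142, 157, 172. Arithmetic, step +15.
Filling track A at index 2 by its rule yields 10.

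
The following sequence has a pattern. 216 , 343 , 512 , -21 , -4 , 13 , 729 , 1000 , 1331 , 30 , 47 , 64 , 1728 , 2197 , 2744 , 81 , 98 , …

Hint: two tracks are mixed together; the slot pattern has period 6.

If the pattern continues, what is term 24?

166

Reading positions in blocks of 6 reveals the pattern AAABBB — 2 tracks woven together.
Track A: 216, 343, 512, 729, 1000, 1331, 1728, 2197, 2744 (perfect cubes starting at 6³).
Track B: -21, -4, 13, 30, 47, 64, 81, 98 (linear: a_n = -38 + 17·n).
The 24th slot belongs to track B; its 12th term is 166.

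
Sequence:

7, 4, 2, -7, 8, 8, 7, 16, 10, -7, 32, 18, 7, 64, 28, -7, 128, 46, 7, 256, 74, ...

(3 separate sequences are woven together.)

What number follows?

Split by position mod 3: positions 1, 4, 7, … form one track, and each other residue class forms its own.
Track A: 7, -7, 7, -7, 7, -7, 7. Alternating ±7.
Track B: 4, 8, 16, 32, 64, 128, 256. Successive powers of 2.
Track C: 2, 8, 10, 18, 28, 46, 74. Each term equals the sum of the previous two.
The 22nd slot belongs to track A; its 8th term is -7.

-7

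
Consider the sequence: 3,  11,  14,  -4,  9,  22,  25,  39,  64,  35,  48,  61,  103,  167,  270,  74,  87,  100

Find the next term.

Positions follow the repeating pattern AAABBB; grouping by letter gives 2 tracks.
Subsequence A = 3, 11, 14, 25, 39, 64, 103, 167, 270: Fibonacci-style (each term is the sum of the two before it).
Subsequence B = -4, 9, 22, 35, 48, 61, 74, 87, 100: linear: a_n = -17 + 13·n.
Position 19 falls in subsequence A as its term 10, giving 437.

437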